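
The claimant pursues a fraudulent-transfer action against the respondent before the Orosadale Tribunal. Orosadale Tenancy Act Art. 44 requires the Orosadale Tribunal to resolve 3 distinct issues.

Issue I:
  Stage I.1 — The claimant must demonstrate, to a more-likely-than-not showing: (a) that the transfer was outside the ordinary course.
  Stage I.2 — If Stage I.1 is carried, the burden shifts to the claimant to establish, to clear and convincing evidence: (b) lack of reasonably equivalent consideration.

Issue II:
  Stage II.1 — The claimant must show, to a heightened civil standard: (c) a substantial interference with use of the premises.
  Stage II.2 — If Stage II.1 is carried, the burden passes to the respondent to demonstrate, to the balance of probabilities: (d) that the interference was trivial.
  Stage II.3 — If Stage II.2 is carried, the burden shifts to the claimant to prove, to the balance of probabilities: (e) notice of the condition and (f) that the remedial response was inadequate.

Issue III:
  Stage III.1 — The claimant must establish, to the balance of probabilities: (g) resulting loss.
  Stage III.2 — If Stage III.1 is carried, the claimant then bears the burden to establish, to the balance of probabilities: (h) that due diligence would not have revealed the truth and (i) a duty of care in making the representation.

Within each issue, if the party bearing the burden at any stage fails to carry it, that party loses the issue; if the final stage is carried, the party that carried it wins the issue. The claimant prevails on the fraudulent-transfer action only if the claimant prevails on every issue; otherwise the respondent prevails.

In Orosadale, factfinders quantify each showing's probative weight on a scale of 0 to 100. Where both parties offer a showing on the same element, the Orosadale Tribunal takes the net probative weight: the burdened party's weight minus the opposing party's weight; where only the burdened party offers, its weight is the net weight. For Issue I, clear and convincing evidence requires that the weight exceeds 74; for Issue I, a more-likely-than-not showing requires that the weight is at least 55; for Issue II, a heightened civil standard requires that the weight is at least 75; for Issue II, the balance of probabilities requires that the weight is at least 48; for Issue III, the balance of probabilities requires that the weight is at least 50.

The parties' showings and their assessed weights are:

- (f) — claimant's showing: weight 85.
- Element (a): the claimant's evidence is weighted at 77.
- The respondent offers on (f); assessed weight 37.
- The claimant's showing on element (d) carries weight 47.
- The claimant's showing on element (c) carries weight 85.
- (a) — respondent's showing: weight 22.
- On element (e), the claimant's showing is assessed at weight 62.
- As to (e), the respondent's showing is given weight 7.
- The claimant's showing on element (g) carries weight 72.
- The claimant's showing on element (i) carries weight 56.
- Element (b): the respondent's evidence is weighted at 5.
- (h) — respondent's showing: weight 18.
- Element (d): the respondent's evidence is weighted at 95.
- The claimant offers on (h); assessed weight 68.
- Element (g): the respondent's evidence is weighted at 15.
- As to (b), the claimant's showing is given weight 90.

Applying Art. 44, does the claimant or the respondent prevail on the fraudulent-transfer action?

— Issue I —
At Stage I.1 the claimant must meet a more-likely-than-not showing (weight is at least 55): on (a) the weight is 77 less the opposing 22 gives net 55, ≥ 55, so (a) meets the standard.
  Stage I.1 is satisfied; the claimant continues to bear the burden.
At Stage I.2 the claimant must meet clear and convincing evidence (weight exceeds 74): on (b) the weight is 90 less the opposing 5 gives net 85, > 74, so (b) meets the standard.
  All elements met at the final stage.
With every stage satisfied, the claimant prevails on this issue.
— Issue II —
Stage II.1 — burden on claimant; standard: a heightened civil standard (weight is at least 75).
    (c): 85 ≥ 75 [met]
  All elements met. The burden passes to the respondent.
Stage II.2 — burden on respondent; standard: the balance of probabilities (weight is at least 48).
    (d): 95 − 47 = 48 ≥ 48 [met]
  Stage II.2 carried; the burden shifts to the claimant.
Stage II.3 — burden on claimant; standard: the balance of probabilities (weight is at least 48).
    (e): 62 − 7 = 55 ≥ 48 [met]
    (f): 85 − 37 = 48 ≥ 48 [met]
  Stage II.3 carried; the final stage is satisfied.
Every stage carried; the claimant prevails on this issue.
— Issue III —
Stage III.1 — burden on claimant; standard: the balance of probabilities (weight is at least 50).
    (g): 72 − 15 = 57 ≥ 50 [met]
  Stage III.1 is satisfied; the claimant continues to bear the burden.
Stage III.2 — burden on claimant; standard: the balance of probabilities (weight is at least 50).
    (h): 68 − 18 = 50 ≥ 50 [met]
    (i): 56 ≥ 50 [met]
  Stage III.2 carried; the final stage is satisfied.
With every stage satisfied, the claimant prevails on this issue.
Per-issue: Issue I → claimant; Issue II → claimant; Issue III → claimant. The claimant must prevail on every issue; overall, the claimant prevails.

claimant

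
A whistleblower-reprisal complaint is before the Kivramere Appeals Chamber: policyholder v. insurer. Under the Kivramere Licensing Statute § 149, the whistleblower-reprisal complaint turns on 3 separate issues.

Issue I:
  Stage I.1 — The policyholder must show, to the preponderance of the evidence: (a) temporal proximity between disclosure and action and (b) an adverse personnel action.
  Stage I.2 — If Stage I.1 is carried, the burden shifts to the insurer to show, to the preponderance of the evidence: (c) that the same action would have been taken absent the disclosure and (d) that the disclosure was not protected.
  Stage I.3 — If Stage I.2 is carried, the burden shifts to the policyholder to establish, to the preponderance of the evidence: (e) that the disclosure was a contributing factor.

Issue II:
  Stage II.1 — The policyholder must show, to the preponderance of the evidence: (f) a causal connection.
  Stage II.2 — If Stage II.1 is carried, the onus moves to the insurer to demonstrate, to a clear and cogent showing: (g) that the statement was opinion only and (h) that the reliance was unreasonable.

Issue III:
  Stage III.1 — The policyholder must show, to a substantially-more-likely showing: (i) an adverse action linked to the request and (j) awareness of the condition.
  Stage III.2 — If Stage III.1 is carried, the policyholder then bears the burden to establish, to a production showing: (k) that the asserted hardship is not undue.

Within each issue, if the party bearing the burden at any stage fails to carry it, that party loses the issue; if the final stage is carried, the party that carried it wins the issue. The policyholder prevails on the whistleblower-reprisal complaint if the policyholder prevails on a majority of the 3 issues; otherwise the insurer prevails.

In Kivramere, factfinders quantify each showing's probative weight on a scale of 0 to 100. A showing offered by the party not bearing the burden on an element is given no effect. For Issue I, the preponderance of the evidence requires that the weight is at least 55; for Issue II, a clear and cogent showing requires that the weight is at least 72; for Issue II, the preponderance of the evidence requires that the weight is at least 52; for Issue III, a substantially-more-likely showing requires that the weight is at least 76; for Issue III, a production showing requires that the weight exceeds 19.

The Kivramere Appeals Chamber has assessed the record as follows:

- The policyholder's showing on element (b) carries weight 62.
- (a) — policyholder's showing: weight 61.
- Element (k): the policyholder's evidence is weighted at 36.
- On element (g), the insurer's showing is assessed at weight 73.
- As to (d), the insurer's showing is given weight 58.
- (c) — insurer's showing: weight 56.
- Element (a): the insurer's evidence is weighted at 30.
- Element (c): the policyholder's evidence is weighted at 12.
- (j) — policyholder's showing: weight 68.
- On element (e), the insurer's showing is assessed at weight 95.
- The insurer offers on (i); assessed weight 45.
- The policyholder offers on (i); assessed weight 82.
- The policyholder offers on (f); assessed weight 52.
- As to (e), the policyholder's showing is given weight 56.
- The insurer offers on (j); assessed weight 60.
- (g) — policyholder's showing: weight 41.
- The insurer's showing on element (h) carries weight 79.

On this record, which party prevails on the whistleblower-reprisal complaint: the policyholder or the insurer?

insurer

— Issue I —
Stage I.1 (policyholder, the preponderance of the evidence, weight is at least 55): (a) 61 (insurer's 30 disregarded) ≥ 55 — meets; (b) 62 ≥ 55 — meets.
  The policyholder carries Stage I.1; the insurer now bears the burden.
Stage I.2 (insurer, the preponderance of the evidence, weight is at least 55): (c) 56 (policyholder's 12 disregarded) ≥ 55 — meets; (d) 58 ≥ 55 — meets.
  All elements met. The burden passes to the policyholder.
Stage I.3 (policyholder, the preponderance of the evidence, weight is at least 55): (e) 56 (insurer's 95 disregarded) ≥ 55 — meets.
  All elements met at the final stage.
Every stage carried; the policyholder prevails on this issue.
— Issue II —
Stage II.1 (policyholder, the preponderance of the evidence, weight is at least 52): (f) 52 ≥ 52 — meets.
  The policyholder carries Stage II.1; the insurer now bears the burden.
Stage II.2 (insurer, a clear and cogent showing, weight is at least 72): (g) 73 (policyholder's 41 disregarded) ≥ 72 — meets; (h) 79 ≥ 72 — meets.
  The insurer carries the last stage.
Every stage carried; the insurer prevails on this issue.
— Issue III —
At Stage III.1 the policyholder must meet a substantially-more-likely showing (weight is at least 76): on (i) the weight is 82 (the insurer's 45 is given no effect), ≥ 76, so (i) meets the standard; on (j) the weight is 68 (the insurer's 60 is given no effect), < 76, so (j) does not meet the standard.
  The policyholder does not carry Stage III.1.
The insurer prevails on this issue.
Per-issue: Issue I → policyholder; Issue II → insurer; Issue III → insurer. The policyholder must prevail on a majority of issues; overall, the insurer prevails.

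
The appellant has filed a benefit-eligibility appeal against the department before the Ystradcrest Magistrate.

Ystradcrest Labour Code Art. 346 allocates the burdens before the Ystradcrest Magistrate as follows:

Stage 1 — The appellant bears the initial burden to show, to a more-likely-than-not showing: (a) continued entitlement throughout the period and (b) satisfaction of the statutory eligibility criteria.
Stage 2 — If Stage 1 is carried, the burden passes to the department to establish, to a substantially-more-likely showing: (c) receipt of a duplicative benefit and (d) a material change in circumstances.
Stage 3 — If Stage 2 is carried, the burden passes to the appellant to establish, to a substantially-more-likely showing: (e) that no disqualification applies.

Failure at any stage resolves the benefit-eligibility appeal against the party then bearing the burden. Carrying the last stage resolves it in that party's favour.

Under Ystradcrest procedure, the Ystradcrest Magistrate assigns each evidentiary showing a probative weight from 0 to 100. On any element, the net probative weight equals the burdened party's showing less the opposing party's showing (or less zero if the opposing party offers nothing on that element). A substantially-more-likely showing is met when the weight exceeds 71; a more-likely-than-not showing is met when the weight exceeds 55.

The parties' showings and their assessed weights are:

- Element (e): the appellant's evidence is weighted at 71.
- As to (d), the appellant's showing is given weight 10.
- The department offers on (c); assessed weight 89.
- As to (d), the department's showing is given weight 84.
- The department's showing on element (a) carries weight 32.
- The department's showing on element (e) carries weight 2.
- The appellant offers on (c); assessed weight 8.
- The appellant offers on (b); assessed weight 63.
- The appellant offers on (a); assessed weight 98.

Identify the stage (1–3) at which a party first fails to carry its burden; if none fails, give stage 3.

stage 3

Stage 1 (appellant, a more-likely-than-not showing, weight exceeds 55): (a) net 98−32=66 > 55 — meets; (b) 63 > 55 — meets.
  Stage 1 is satisfied; the onus moves to the department.
Stage 2 (department, a substantially-more-likely showing, weight exceeds 71): (c) net 89−8=81 > 71 — meets; (d) net 84−10=74 > 71 — meets.
  Stage 2 is satisfied; the onus moves to the appellant.
Stage 3 (appellant, a substantially-more-likely showing, weight exceeds 71): (e) net 71−2=69 ≤ 71 — fails.
  The appellant does not carry Stage 3.
The analysis ends at Stage 3; the department prevails.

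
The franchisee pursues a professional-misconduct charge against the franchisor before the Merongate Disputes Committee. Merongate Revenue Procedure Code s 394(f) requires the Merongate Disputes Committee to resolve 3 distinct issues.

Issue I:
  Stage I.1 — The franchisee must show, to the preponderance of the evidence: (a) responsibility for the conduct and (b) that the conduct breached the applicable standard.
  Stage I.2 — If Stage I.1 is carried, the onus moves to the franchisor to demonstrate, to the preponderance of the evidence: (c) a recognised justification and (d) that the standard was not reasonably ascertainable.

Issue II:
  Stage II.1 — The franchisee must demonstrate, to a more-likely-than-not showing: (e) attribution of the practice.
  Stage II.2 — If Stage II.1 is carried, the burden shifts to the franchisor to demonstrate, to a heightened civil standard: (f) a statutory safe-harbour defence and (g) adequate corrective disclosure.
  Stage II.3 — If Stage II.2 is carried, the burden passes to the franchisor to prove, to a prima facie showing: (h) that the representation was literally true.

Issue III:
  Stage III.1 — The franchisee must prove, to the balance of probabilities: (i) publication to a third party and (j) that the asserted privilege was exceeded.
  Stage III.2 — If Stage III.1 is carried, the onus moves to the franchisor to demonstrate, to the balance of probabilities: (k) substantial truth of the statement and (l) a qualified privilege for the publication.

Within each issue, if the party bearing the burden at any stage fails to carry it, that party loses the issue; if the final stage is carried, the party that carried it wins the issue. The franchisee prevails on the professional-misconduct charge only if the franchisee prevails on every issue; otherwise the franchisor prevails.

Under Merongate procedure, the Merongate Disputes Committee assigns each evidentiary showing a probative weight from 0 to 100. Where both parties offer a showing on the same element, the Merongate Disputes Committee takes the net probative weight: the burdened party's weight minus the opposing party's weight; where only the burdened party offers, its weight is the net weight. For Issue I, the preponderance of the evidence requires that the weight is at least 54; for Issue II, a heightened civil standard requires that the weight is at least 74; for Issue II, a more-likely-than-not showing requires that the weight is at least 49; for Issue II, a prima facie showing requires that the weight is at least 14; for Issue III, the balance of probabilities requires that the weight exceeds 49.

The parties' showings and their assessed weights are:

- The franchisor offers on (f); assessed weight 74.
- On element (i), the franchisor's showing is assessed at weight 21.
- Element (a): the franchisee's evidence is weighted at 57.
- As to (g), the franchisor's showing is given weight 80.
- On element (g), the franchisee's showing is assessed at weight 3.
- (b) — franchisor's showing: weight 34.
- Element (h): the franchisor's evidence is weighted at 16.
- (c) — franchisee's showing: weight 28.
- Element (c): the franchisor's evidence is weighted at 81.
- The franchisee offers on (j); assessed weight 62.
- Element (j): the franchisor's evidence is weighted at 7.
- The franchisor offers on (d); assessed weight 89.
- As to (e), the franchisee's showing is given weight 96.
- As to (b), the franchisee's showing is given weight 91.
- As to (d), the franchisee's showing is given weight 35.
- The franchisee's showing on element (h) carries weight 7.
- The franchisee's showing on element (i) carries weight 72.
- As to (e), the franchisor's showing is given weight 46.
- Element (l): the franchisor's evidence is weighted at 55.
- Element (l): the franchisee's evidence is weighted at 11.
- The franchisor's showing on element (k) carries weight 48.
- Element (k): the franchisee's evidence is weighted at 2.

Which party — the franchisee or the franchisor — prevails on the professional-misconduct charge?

franchisee

— Issue I —
Stage I.1 — burden on franchisee; standard: the preponderance of the evidence (weight is at least 54).
    (a): 57 ≥ 54 [met]
    (b): 91 − 34 = 57 ≥ 54 [met]
  Stage I.1 is satisfied; the onus moves to the franchisor.
Stage I.2 — burden on franchisor; standard: the preponderance of the evidence (weight is at least 54).
    (c): 81 − 28 = 53 < 54 [not met]
    (d): 89 − 35 = 54 ≥ 54 [met]
  Stage I.2 not carried; the franchisor fails its burden.
The analysis ends at Stage I.2; the franchisee prevails on this issue.
— Issue II —
Stage II.1 (franchisee, a more-likely-than-not showing, weight is at least 49): (e) net 96−46=50 ≥ 49 — meets.
  The franchisee carries Stage II.1; the franchisor now bears the burden.
Stage II.2 (franchisor, a heightened civil standard, weight is at least 74): (f) 74 ≥ 74 — meets; (g) net 80−3=77 ≥ 74 — meets.
  Stage II.2 carried; the burden remains with the franchisor.
Stage II.3 (franchisor, a prima facie showing, weight is at least 14): (h) net 16−7=9 < 14 — fails.
  The franchisor does not carry Stage II.3.
So the franchisee prevails on this issue.
— Issue III —
Stage III.1 — burden on franchisee; standard: the balance of probabilities (weight exceeds 49).
    (i): 72 − 21 = 51 > 49 [met]
    (j): 62 − 7 = 55 > 49 [met]
  Stage III.1 is satisfied; the onus moves to the franchisor.
Stage III.2 — burden on franchisor; standard: the balance of probabilities (weight exceeds 49).
    (k): 48 − 2 = 46 ≤ 49 [not met]
    (l): 55 − 11 = 44 ≤ 49 [not met]
  The franchisor does not carry Stage III.2.
The analysis ends at Stage III.2; the franchisee prevails on this issue.
Per-issue: Issue I → franchisee; Issue II → franchisee; Issue III → franchisee. The franchisee must prevail on every issue; overall, the franchisee prevails.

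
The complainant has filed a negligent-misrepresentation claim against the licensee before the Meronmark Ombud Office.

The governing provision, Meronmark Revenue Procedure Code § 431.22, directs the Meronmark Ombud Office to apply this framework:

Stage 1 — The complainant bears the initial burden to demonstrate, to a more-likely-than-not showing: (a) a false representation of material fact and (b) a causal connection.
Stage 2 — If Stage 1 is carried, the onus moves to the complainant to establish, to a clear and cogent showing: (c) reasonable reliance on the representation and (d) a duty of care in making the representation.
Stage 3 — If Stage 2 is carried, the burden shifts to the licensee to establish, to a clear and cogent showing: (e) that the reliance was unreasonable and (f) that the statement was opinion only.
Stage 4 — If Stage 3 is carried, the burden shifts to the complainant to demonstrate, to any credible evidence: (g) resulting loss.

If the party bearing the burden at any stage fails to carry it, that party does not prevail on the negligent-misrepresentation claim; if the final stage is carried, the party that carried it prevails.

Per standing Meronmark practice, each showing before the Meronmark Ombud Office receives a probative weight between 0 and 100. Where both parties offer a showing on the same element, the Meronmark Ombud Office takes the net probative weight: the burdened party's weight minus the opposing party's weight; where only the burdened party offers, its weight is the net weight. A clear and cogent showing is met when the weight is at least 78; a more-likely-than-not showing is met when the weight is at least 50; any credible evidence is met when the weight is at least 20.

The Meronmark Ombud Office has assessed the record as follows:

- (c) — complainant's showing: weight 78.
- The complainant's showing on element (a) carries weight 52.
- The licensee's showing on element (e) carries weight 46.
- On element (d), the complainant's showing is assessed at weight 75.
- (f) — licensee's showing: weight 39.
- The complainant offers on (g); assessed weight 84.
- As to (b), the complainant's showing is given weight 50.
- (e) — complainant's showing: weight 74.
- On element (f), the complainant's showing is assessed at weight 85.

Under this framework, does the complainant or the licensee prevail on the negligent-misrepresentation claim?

licensee

Stage 1 (complainant, a more-likely-than-not showing, weight is at least 50): (a) 52 ≥ 50 — meets; (b) 50 ≥ 50 — meets.
  Stage 1 carried; the burden remains with the complainant.
Stage 2 (complainant, a clear and cogent showing, weight is at least 78): (c) 78 ≥ 78 — meets; (d) 75 < 78 — fails.
  Not every element is met, so the complainant fails to carry Stage 2.
So the licensee prevails.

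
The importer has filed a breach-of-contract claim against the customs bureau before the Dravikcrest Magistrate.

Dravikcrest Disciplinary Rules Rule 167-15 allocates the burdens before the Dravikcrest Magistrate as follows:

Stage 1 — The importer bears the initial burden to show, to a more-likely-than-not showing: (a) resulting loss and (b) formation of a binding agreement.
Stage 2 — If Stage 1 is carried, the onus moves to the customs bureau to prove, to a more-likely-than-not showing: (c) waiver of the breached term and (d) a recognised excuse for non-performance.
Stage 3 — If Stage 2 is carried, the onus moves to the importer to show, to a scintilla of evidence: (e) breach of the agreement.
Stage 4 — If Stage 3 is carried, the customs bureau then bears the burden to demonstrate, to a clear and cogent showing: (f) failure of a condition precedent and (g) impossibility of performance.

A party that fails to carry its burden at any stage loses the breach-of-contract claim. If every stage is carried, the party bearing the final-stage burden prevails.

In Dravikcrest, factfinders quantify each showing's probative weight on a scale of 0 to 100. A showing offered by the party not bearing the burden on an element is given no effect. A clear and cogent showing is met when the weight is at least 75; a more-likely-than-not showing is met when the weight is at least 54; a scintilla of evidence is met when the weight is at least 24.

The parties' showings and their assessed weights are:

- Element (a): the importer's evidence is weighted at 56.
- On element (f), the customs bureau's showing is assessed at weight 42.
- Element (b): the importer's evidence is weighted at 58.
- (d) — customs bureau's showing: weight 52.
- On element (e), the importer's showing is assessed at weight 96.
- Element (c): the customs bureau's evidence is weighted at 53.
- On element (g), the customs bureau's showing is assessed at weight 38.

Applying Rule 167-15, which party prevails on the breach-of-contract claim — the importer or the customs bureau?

importer

Stage 1 (importer, a more-likely-than-not showing, weight is at least 54): (a) 56 ≥ 54 — meets; (b) 58 ≥ 54 — meets.
  The importer carries Stage 1; the customs bureau now bears the burden.
Stage 2 (customs bureau, a more-likely-than-not showing, weight is at least 54): (c) 53 < 54 — fails; (d) 52 < 54 — fails.
  The customs bureau does not carry Stage 2.
So the importer prevails.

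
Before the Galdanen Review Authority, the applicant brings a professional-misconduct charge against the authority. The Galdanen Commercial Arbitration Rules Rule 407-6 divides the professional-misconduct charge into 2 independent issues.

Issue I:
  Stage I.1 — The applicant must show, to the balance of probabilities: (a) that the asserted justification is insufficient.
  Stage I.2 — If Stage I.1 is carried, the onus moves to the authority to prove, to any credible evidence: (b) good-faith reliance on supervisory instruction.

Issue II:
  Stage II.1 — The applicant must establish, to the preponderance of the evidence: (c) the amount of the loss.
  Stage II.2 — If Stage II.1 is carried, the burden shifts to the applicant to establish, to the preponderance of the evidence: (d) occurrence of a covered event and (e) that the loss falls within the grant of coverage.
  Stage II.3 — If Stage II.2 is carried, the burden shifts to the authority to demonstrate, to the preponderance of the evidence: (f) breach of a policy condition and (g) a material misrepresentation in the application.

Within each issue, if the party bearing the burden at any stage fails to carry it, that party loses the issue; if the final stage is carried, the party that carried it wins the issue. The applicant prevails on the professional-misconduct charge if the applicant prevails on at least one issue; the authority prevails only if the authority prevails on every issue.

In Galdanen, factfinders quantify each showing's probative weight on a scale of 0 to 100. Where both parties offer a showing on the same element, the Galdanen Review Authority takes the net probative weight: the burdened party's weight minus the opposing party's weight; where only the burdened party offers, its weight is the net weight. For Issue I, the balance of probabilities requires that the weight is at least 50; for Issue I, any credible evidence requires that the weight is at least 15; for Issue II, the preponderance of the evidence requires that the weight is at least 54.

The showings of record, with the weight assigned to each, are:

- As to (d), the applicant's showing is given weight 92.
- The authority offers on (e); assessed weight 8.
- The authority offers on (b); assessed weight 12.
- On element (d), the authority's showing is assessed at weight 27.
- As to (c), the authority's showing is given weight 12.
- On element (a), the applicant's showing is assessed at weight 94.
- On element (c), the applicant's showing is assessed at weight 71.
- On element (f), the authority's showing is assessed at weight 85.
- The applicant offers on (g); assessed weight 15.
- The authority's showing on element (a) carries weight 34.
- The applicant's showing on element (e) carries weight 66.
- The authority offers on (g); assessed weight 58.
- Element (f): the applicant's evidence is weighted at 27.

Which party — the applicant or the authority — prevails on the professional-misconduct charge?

applicant

— Issue I —
At Stage I.1 the applicant must meet the balance of probabilities (weight is at least 50): on (a) the weight is 94 less the opposing 34 gives net 60, which does reach 50, so (a) meets the standard.
  Stage I.1 is satisfied; the onus moves to the authority.
At Stage I.2 the authority must meet any credible evidence (weight is at least 15): on (b) the weight is 12, which does not reach 15, so (b) does not meet the standard.
  Not every element is met, so the authority fails to carry Stage I.2.
The applicant prevails on this issue.
— Issue II —
At Stage II.1 the applicant must meet the preponderance of the evidence (weight is at least 54): on (c) the weight is 71 less the opposing 12 gives net 59, which does reach 54, so (c) meets the standard.
  Stage II.1 carried; the burden remains with the applicant.
At Stage II.2 the applicant must meet the preponderance of the evidence (weight is at least 54): on (d) the weight is 92 less the opposing 27 gives net 65, which does reach 54, so (d) meets the standard; on (e) the weight is 66 less the opposing 8 gives net 58, ≥ 54, so (e) meets the standard.
  All elements met. The burden passes to the authority.
At Stage II.3 the authority must meet the preponderance of the evidence (weight is at least 54): on (f) the weight is 85 less the opposing 27 gives net 58, which does reach 54, so (f) meets the standard; on (g) the weight is 58 less the opposing 15 gives net 43, < 54, so (g) does not meet the standard.
  The authority does not carry Stage II.3.
So the applicant prevails on this issue.
Per-issue: Issue I → applicant; Issue II → applicant. The applicant must prevail on at least one issue; overall, the applicant prevails.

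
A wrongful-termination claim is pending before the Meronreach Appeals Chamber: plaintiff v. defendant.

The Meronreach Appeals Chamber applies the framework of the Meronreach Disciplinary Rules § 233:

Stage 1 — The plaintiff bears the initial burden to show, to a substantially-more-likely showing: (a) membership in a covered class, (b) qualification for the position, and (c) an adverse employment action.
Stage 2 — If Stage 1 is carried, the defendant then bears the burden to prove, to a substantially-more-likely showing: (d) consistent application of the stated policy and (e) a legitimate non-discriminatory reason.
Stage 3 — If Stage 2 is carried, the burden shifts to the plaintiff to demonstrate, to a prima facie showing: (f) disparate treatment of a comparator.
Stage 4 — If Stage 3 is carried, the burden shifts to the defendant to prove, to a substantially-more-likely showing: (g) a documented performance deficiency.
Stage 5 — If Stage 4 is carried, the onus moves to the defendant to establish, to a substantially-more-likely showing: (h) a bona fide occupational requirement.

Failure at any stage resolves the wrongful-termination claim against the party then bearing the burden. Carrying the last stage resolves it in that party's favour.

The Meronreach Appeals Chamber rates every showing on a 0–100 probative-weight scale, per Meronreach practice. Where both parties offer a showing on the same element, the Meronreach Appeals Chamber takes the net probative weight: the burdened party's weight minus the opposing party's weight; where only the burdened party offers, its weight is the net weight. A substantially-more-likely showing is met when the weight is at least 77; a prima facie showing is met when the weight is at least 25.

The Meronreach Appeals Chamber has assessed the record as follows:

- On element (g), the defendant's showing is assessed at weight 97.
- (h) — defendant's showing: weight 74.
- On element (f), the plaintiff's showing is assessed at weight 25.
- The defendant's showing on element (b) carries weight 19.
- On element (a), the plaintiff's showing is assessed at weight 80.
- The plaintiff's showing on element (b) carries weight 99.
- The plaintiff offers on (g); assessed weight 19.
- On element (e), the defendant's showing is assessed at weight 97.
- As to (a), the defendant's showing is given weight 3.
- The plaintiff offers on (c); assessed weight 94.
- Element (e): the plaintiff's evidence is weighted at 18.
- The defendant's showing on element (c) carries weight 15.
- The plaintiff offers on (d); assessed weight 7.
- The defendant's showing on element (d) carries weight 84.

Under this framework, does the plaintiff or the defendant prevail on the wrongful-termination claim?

plaintiff

Stage 1 — burden on plaintiff; standard: a substantially-more-likely showing (weight is at least 77).
    (a): 80 − 3 = 77 ≥ 77 [met]
    (b): 99 − 19 = 80 ≥ 77 [met]
    (c): 94 − 15 = 79 ≥ 77 [met]
  All elements met. The burden passes to the defendant.
Stage 2 — burden on defendant; standard: a substantially-more-likely showing (weight is at least 77).
    (d): 84 − 7 = 77 ≥ 77 [met]
    (e): 97 − 18 = 79 ≥ 77 [met]
  The defendant carries Stage 2; the plaintiff now bears the burden.
Stage 3 — burden on plaintiff; standard: a prima facie showing (weight is at least 25).
    (f): 25 ≥ 25 [met]
  Stage 3 carried; the burden shifts to the defendant.
Stage 4 — burden on defendant; standard: a substantially-more-likely showing (weight is at least 77).
    (g): 97 − 19 = 78 ≥ 77 [met]
  All elements met. The defendant retains the burden for Stage 5.
Stage 5 — burden on defendant; standard: a substantially-more-likely showing (weight is at least 77).
    (h): 74 < 77 [not met]
  The defendant does not carry Stage 5.
The analysis ends at Stage 5; the plaintiff prevails.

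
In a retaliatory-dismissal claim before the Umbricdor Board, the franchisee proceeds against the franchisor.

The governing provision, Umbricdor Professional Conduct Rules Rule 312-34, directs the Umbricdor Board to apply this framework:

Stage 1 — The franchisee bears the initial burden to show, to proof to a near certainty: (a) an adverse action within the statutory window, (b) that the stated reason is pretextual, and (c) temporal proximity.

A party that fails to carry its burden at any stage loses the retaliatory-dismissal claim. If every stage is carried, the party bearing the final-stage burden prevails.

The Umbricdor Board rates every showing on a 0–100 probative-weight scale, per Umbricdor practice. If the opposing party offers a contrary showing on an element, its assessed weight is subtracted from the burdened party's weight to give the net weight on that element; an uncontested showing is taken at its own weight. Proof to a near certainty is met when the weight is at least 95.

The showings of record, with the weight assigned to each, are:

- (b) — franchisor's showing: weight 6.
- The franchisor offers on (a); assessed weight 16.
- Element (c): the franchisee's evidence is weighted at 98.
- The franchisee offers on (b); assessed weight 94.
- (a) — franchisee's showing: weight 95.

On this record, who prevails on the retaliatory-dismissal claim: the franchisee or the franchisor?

franchisor

At Stage 1 the franchisee must meet proof to a near certainty (weight is at least 95): on (a) the weight is 95 less the opposing 16 gives net 79, < 95, so (a) does not meet the standard; on (b) the weight is 94 less the opposing 6 gives net 88, < 95, so (b) does not meet the standard; on (c) the weight is 98, ≥ 95, so (c) meets the standard.
  Not every element is met, so the franchisee fails to carry Stage 1.
The analysis ends at Stage 1; the franchisor prevails.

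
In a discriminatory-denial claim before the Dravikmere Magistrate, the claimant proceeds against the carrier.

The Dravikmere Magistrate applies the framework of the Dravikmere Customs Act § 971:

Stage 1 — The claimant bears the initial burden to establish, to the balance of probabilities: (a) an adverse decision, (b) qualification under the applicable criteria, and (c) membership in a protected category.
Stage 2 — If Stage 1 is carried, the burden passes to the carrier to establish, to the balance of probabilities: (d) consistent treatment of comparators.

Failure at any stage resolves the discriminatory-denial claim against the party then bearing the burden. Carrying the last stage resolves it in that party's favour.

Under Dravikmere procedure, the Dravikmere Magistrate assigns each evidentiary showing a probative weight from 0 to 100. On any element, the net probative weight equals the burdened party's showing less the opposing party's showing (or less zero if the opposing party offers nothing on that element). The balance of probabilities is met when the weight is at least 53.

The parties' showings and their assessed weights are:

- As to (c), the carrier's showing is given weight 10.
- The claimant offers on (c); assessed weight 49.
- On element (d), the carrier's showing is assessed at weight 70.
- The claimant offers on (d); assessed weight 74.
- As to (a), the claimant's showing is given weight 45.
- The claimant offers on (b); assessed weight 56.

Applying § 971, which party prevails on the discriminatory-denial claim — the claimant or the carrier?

carrier

Stage 1 — burden on claimant; standard: the balance of probabilities (weight is at least 53).
    (a): 45 < 53 [not met]
    (b): 56 ≥ 53 [met]
    (c): 49 − 10 = 39 < 53 [not met]
  Stage 1 not carried; the claimant fails its burden.
So the carrier prevails.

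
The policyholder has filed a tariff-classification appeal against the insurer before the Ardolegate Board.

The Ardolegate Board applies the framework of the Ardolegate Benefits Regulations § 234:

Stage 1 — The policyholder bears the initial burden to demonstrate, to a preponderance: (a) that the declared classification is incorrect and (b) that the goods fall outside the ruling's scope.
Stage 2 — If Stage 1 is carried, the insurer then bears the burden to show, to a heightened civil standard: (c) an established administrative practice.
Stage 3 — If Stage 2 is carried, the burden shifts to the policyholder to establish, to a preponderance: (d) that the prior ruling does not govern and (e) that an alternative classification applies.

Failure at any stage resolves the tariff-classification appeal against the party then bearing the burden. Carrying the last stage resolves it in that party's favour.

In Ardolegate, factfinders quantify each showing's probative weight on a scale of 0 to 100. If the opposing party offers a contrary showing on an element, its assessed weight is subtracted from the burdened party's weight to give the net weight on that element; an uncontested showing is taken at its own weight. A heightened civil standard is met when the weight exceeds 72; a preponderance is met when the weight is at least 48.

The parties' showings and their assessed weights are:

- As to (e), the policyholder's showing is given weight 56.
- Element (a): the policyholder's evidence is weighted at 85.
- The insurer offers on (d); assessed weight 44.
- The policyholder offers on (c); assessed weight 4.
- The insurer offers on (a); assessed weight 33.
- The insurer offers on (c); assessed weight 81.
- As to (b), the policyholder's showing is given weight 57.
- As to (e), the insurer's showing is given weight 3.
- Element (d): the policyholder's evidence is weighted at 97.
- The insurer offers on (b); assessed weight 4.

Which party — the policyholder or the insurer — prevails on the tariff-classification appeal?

policyholder

At Stage 1 the policyholder must meet a preponderance (weight is at least 48): on (a) the weight is 85 less the opposing 33 gives net 52, which does reach 48, so (a) meets the standard; on (b) the weight is 57 less the opposing 4 gives net 53, ≥ 48, so (b) meets the standard.
  Stage 1 is satisfied; the onus moves to the insurer.
At Stage 2 the insurer must meet a heightened civil standard (weight exceeds 72): on (c) the weight is 81 less the opposing 4 gives net 77, which does exceed 72, so (c) meets the standard.
  Stage 2 is satisfied; the onus moves to the policyholder.
At Stage 3 the policyholder must meet a preponderance (weight is at least 48): on (d) the weight is 97 less the opposing 44 gives net 53, ≥ 48, so (d) meets the standard; on (e) the weight is 56 less the opposing 3 gives net 53, which does reach 48, so (e) meets the standard.
  The policyholder carries the last stage.
With every stage satisfied, the policyholder prevails.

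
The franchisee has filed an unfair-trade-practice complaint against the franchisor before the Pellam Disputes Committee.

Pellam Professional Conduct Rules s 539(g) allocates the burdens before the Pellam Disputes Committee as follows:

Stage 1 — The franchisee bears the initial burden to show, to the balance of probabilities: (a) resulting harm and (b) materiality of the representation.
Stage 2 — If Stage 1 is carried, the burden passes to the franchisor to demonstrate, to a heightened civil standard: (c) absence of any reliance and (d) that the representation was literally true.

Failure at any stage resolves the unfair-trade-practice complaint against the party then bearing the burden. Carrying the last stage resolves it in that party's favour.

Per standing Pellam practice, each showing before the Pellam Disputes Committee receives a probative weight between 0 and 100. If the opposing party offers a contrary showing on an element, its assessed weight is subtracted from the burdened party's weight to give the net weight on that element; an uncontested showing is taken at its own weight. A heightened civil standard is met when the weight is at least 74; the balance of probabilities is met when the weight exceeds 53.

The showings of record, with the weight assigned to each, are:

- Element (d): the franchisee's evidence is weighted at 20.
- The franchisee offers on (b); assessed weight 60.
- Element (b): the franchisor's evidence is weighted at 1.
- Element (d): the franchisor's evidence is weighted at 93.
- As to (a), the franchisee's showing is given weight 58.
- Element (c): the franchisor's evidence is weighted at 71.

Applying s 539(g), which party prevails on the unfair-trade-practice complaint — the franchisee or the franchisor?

Stage 1 — burden on franchisee; standard: the balance of probabilities (weight exceeds 53).
    (a): 58 > 53 [met]
    (b): 60 − 1 = 59 > 53 [met]
  Stage 1 carried; the burden shifts to the franchisor.
Stage 2 — burden on franchisor; standard: a heightened civil standard (weight is at least 74).
    (c): 71 < 74 [not met]
    (d): 93 − 20 = 73 < 74 [not met]
  The franchisor does not carry Stage 2.
The franchisee prevails.

franchisee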